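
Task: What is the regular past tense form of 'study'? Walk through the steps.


Apply rule: Change -y to -ied. 'study' becomes 'studied'.

studied


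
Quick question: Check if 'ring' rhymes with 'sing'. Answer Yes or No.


Rime (stressed vowel + following sounds) of 'ring': -ing = /ɪŋ/
Rime of 'sing': -ing = /ɪŋ/
/ɪŋ/ and /ɪŋ/ are the same ending sound, so the words rhyme.

Yes


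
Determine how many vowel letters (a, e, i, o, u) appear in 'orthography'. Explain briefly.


Vowels in 'orthography': o, o, a = 3 vowels.

3


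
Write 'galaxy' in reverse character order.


Reverse 'galaxy' character by character: 'yxalag'.

yxalag


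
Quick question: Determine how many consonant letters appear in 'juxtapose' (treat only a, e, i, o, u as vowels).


Consonants in 'juxtapose': j, x, t, p, s = 5 consonants.

5


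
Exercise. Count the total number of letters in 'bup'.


Spell out 'bup' and number each letter: b(1), u(2), p(3). Total: 3 letters.

3


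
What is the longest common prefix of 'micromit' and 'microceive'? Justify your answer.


Compare from the start: 5 characters match: 'micro'. Mismatch at position 6: 'm' vs 'c'.

micro


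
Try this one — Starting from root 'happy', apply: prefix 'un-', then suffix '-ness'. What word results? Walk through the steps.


Step 1: Add prefix 'un-' to 'happy' = 'unhappy'
Step 2: Add suffix '-ness' to 'unhappy' = 'unhappiness'

unhappiness


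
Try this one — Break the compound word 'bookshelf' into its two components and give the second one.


Split 'bookshelf' into 'book' + 'shelf'. The second part is 'shelf'.

shelf


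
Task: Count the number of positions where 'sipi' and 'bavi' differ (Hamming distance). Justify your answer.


Alignment:
Position 1: 's' vs 'b' = DIFFER
Position 2: 'i' vs 'a' = DIFFER
Position 3: 'p' vs 'v' = DIFFER
Position 4: 'i' vs 'i' = match
Total differences: 3

3


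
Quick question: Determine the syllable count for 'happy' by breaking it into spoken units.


Break 'happy' into syllables: hap-py -> hap | py = 2 syllables

2 syllables


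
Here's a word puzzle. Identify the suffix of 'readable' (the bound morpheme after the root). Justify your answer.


The word 'readable' = 'read' (root) + '-able' (suffix). The suffix is '-able'.

able


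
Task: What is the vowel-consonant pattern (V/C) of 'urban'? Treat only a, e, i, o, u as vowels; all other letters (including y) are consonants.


Letter mapping: u = V, r = C, b = C, a = V, n = C.

VCCVC


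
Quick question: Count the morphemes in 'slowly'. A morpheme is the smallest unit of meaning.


Decomposition: slow (root) + -ly (suffix) = 2 morpheme(s)

2 morphemes


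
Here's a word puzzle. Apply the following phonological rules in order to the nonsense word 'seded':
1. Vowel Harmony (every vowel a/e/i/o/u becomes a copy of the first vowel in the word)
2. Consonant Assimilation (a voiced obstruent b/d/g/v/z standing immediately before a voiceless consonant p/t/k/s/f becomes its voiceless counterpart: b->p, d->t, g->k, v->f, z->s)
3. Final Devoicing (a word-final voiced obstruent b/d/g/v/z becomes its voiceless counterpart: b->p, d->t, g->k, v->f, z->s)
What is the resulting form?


Starting form: 'seded'
Rule 1: Vowel Harmony: all vowels already match. No change.
Rule 2: Consonant Assimilation: no voiced obstruent (b/d/g/v/z) stands immediately before a voiceless consonant (p/t/k/s/f). No change.
Rule 3: Final Devoicing: word-final voiced obstruent 'd' becomes voiceless 't'. 'seded' -> 'sedet'
Final form: 'sedet'

sedet


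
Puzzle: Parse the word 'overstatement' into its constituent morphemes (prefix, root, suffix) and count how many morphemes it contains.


Step 1: Identify prefix: 'over' (meaning: excessively)
Step 2: Identify root: 'state'
Step 3: Identify suffix(es): 'ment'
Decomposition: over- (prefix: excessively) + state (root) + -ment (suffix: action/result)
Total morphemes: 3

3 morphemes (over- (prefix: excessively) + state (root) + -ment (suffix: action/result))


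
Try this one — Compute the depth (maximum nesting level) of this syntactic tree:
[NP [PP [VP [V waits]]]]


Count bracket nesting levels:
'[' at pos 0: depth = 1
'[' at pos 4: depth = 2
'[' at pos 8: depth = 3
'[' at pos 12: depth = 4
Maximum depth reached: 4

4


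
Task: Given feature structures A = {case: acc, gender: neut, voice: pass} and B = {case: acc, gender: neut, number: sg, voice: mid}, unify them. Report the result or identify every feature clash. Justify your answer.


Compare features:
case: A=acc vs B=acc -> unified: acc
gender: A=neut vs B=neut -> unified: neut
number: A=_ vs B=sg -> unified: sg
voice: A=pass vs B=mid -> CLASH
Clash detected on feature 'voice' (pass vs mid); unification fails.

CLASH on 'voice' (pass vs mid)


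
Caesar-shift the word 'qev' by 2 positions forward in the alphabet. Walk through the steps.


Shift each letter by 2: q -> s, e -> g, v -> x. Result: 'sgx'.

sgx


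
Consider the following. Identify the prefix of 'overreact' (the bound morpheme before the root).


The word 'overreact' = 'over' (prefix) + 'react' (root). The prefix is 'over'.

over


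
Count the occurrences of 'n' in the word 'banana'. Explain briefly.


Letter 'n' in 'banana': found at position(s) 3, 5 = 2 occurrence(s).

2


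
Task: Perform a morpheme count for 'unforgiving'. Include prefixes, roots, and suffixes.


Decomposition: un- (prefix) + forgive (root) + -ing (suffix) = 3 morpheme(s)

3 morphemes


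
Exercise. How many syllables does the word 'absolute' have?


Break 'absolute' into syllables: ab-so-lute -> ab | so | lute = 3 syllables

3 syllables


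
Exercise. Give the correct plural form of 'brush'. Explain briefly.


Apply rule: Add -es (sibilant/fricative ending). 'brush' becomes 'brushes'.

brushes


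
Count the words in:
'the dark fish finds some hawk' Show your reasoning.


Split into words: the | dark | fish | finds | some | hawk = 6 words.

6


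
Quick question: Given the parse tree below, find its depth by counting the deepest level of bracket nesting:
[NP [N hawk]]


Count bracket nesting levels:
'[' at pos 0: depth = 1
'[' at pos 4: depth = 2
Maximum depth reached: 2

2


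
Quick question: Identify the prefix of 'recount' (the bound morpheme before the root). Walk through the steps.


The word 'recount' = 're' (prefix) + 'count' (root). The prefix is 're'.

re


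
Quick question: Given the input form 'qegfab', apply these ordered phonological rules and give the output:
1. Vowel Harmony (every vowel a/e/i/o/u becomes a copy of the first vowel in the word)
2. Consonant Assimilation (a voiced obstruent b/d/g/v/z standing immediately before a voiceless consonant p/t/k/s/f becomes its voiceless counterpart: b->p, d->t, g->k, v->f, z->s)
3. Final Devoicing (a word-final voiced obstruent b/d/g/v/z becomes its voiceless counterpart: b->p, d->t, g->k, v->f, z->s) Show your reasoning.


Starting form: 'qegfab'
Rule 1: Vowel Harmony: all vowels become 'e' (matching first vowel). 'qegfab' -> 'qegfeb'
Rule 2: Consonant Assimilation: voiced obstruent before voiceless consonant becomes voiceless ('gf' -> 'kf'). 'qegfeb' -> 'qekfeb'
Rule 3: Final Devoicing: word-final voiced obstruent 'b' becomes voiceless 'p'. 'qekfeb' -> 'qekfep'
Final form: 'qekfep'

qekfep


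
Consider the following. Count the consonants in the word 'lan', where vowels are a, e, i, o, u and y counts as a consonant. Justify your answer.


Consonants in 'lan': l, n = 2 consonants.

2


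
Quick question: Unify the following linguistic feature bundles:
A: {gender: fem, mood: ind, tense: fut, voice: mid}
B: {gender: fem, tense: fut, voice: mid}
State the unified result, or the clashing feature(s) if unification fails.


Compare features:
gender: A=fem vs B=fem -> unified: fem
mood: A=ind vs B=_ -> unified: ind
tense: A=fut vs B=fut -> unified: fut
voice: A=mid vs B=mid -> unified: mid
No clashes found.

Unified: {gender: fem, mood: ind, tense: fut, voice: mid}


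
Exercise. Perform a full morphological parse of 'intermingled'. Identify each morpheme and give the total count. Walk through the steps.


Step 1: Identify prefix: 'inter' (meaning: between)
Step 2: Identify root: 'mingle'
Step 3: Identify suffix(es): 'ed'
Decomposition: inter- (prefix: between) + mingle (root) + -ed (suffix: past)
Total morphemes: 3

3 morphemes (inter- (prefix: between) + mingle (root) + -ed (suffix: past))


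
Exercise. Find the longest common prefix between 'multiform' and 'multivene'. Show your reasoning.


Compare from the start: 5 characters match: 'multi'. Mismatch at position 6: 'f' vs 'v'.

multi


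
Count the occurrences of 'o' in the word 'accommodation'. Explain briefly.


Letter 'o' in 'accommodation': found at position(s) 4, 7, 12 = 3 occurrence(s).

3


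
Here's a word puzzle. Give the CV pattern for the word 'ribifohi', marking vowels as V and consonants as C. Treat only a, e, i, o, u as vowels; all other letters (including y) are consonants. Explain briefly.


Letter mapping: r = C, i = V, b = C, i = V, f = C, o = V, h = C, i = V.

CVCVCVCV


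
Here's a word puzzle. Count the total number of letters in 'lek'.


Spell out 'lek' and number each letter: l(1), e(2), k(3). Total: 3 letters.

3


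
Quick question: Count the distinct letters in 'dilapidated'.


Unique letters in 'dilapidated': {a, d, e, i, l, p, t} = 7 distinct letters.

7


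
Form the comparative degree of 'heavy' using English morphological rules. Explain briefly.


Apply comparative formation (consonant + y: change y to i, add -er): 'heavy' -> 'heavier'.

heavier


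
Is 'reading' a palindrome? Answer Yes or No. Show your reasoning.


Forward: 'reading'
Reversed: 'gnidaer'
They differ.

No


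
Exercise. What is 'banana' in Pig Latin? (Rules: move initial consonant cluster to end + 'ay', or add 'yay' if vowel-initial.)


'banana': move consonant cluster 'b' to end and add 'ay': 'ananabay'.

ananabay


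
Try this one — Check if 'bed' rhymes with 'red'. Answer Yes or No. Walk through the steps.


Rime (stressed vowel + following sounds) of 'bed': -ed = /ɛd/
Rime of 'red': -ed = /ɛd/
/ɛd/ and /ɛd/ are the same ending sound, so the words rhyme.

Yes


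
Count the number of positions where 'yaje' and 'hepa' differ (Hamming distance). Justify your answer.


Alignment:
Position 1: 'y' vs 'h' = DIFFER
Position 2: 'a' vs 'e' = DIFFER
Position 3: 'j' vs 'p' = DIFFER
Position 4: 'e' vs 'a' = DIFFER
Total differences: 4

4


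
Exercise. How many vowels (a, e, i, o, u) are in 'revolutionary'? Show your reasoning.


Vowels in 'revolutionary': e, o, u, i, o, a = 6 vowels.

6


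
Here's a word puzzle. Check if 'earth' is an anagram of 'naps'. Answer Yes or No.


Sorted letters of 'earth': 'aehrt'
Sorted letters of 'naps': 'anps'
They do not match.

No


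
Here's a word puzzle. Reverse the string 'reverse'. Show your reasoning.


Reverse 'reverse' character by character: 'esrever'.

esrever


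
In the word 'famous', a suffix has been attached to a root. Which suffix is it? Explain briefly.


The word 'famous' = 'fame' (root) + '-ous' (suffix). The suffix is '-ous'.

ous


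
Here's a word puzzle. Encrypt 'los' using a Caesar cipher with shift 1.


Shift each letter by 1: l -> m, o -> p, s -> t. Result: 'mpt'.

mpt


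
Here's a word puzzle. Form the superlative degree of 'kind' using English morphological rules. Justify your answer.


Apply superlative formation (add -est): 'kind' -> 'kindest'.

kindest


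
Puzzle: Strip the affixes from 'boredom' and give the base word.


Remove suffix '-dom' from 'boredom' to get root 'bore'.

bore


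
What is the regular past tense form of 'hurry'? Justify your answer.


Apply rule: Change -y to -ied. 'hurry' becomes 'hurried'.

hurried


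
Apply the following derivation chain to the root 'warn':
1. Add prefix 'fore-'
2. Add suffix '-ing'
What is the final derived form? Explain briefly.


Step 1: Add prefix 'fore-' to 'warn' = 'forewarn'
Step 2: Add suffix '-ing' to 'forewarn' = 'forewarning'

forewarning


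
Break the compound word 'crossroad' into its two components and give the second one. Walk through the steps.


Split 'crossroad' into 'cross' + 'road'. The second part is 'road'.

road


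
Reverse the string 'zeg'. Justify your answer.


Reverse 'zeg' character by character: 'gez'.

gez


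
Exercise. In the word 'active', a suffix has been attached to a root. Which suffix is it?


The word 'active' = 'act' (root) + '-ive' (suffix). The suffix is '-ive'.

ive


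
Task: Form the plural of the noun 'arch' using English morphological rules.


Apply rule: Add -es (sibilant/fricative ending). 'arch' becomes 'arches'.

arches


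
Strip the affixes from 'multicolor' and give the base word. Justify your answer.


Remove prefix 'multi' from 'multicolor' to get root 'color'.

color


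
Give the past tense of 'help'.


Apply rule: Add -ed. 'help' becomes 'helped'.

helped


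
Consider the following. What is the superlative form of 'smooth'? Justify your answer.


Apply superlative formation (add -est): 'smooth' -> 'smoothest'.

smoothest


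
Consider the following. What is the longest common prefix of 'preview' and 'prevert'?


Compare from the start: 4 characters match: 'prev'. Mismatch at position 5: 'i' vs 'e'.

prev


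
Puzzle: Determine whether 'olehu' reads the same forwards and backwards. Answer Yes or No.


Forward: 'olehu'
Reversed: 'uhelo'
They differ.

No


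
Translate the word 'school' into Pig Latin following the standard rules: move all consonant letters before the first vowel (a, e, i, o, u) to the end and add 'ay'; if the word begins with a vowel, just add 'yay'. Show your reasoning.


'school': move consonant cluster 'sch' to end and add 'ay': 'oolschay'.

oolschay


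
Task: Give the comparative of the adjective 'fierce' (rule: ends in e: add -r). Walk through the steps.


Apply comparative formation (ends in e: add -r): 'fierce' -> 'fiercer'.

fiercer


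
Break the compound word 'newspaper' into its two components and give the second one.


Split 'newspaper' into 'news' + 'paper'. The second part is 'paper'.

paper


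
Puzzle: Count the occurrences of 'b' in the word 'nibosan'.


Letter 'b' in 'nibosan': found at position(s) 3 = 1 occurrence(s).

1


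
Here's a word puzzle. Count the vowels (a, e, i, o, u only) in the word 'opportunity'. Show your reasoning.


Vowels in 'opportunity': o, o, u, i = 4 vowels.

4


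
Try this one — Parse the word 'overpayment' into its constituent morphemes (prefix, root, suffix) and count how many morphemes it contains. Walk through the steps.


Step 1: Identify prefix: 'over' (meaning: excessively)
Step 2: Identify root: 'pay'
Step 3: Identify suffix(es): 'ment'
Decomposition: over- (prefix: excessively) + pay (root) + -ment (suffix: action/result)
Total morphemes: 3

3 morphemes (over- (prefix: excessively) + pay (root) + -ment (suffix: action/result))


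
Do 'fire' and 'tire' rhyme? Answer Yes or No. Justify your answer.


Rime (stressed vowel + following sounds) of 'fire': -ire = /aɪər/
Rime of 'tire': -ire = /aɪər/
/aɪər/ and /aɪər/ are the same ending sound, so the words rhyme.

Yes


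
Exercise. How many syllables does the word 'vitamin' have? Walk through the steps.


Break 'vitamin' into syllables: vi-ta-min -> vi | ta | min = 3 syllables

3 syllables


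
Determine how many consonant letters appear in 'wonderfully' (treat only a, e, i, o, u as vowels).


Consonants in 'wonderfully': w, n, d, r, f, l, l, y = 8 consonants.

8


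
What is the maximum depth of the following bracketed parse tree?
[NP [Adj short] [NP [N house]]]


Count bracket nesting levels:
'[' at pos 0: depth = 1
'[' at pos 4: depth = 2
'[' at pos 16: depth = 2
'[' at pos 20: depth = 3
Maximum depth reached: 3

3


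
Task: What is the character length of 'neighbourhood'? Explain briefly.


Spell out 'neighbourhood' and number each letter: n(1), e(2), i(3), g(4), h(5), b(6), o(7), u(8), r(9), h(10), o(11), o(12), d(13). Total: 13 letters.

13


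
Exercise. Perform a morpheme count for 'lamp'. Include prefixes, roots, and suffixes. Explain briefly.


Decomposition: lamp (free morpheme) = 1 morpheme(s)

1 morphemes


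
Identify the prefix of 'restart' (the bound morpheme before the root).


The word 'restart' = 're' (prefix) + 'start' (root). The prefix is 're'.

re


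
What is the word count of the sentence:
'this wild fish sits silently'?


Split into words: this | wild | fish | sits | silently = 5 words.

5


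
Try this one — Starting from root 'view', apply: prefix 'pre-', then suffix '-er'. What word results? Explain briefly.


Step 1: Add prefix 'pre-' to 'view' = 'preview'
Step 2: Add suffix '-er' to 'preview' = 'previewer'

previewer


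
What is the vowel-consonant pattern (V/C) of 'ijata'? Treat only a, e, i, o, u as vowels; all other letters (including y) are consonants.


Letter mapping: i = V, j = C, a = V, t = C, a = V.

VCVCV


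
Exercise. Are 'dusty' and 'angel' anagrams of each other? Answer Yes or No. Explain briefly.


Sorted letters of 'dusty': 'dstuy'
Sorted letters of 'angel': 'aegln'
They do not match.

No


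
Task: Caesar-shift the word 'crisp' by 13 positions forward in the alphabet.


Shift each letter by 13: c -> p, r -> e, i -> v, s -> f, p -> c. Result: 'pevfc'.

pevfc


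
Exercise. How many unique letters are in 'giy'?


Unique letters in 'giy': {g, i, y} = 3 distinct letters.

3


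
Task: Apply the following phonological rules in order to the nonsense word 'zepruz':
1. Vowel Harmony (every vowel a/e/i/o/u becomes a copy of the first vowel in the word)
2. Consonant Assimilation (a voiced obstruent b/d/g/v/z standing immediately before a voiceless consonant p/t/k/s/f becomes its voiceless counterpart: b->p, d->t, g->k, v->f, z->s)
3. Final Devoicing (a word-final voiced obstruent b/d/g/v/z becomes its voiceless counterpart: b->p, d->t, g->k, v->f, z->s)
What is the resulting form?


Starting form: 'zepruz'
Rule 1: Vowel Harmony: all vowels become 'e' (matching first vowel). 'zepruz' -> 'zeprez'
Rule 2: Consonant Assimilation: no voiced obstruent (b/d/g/v/z) stands immediately before a voiceless consonant (p/t/k/s/f). No change.
Rule 3: Final Devoicing: word-final voiced obstruent 'z' becomes voiceless 's'. 'zeprez' -> 'zepres'
Final form: 'zepres'

zepres


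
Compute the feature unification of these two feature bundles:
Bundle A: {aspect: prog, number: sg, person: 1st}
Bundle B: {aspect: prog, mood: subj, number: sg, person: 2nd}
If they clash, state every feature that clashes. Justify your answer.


Compare features:
aspect: A=prog vs B=prog -> unified: prog
mood: A=_ vs B=subj -> unified: subj
number: A=sg vs B=sg -> unified: sg
person: A=1st vs B=2nd -> CLASH
Clash detected on feature 'person' (1st vs 2nd); unification fails.

CLASH on 'person' (1st vs 2nd)


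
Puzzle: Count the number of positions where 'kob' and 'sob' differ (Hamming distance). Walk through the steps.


Alignment:
Position 1: 'k' vs 's' = DIFFER
Position 2: 'o' vs 'o' = match
Position 3: 'b' vs 'b' = match
Total differences: 1

1


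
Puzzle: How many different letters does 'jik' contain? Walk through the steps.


Unique letters in 'jik': {i, j, k} = 3 distinct letters.

3


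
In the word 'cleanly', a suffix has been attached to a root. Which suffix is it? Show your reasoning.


The word 'cleanly' = 'clean' (root) + '-ly' (suffix). The suffix is '-ly'.

ly


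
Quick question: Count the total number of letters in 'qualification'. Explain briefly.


Spell out 'qualification' and number each letter: q(1), u(2), a(3), l(4), i(5), f(6), i(7), c(8), a(9), t(10), i(11), o(12), n(13). Total: 13 letters.

13


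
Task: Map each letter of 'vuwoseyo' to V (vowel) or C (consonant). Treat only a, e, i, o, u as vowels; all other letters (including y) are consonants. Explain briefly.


Letter mapping: v = C, u = V, w = C, o = V, s = C, e = V, y = C, o = V.

CVCVCVCV


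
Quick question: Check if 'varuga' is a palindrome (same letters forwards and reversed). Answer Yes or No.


Forward: 'varuga'
Reversed: 'agurav'
They differ.

No


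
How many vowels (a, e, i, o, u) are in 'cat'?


Vowels in 'cat': a = 1 vowels.

1


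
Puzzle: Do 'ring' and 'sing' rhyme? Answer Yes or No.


Rime (stressed vowel + following sounds) of 'ring': -ing = /ɪŋ/
Rime of 'sing': -ing = /ɪŋ/
/ɪŋ/ and /ɪŋ/ are the same ending sound, so the words rhyme.

Yes


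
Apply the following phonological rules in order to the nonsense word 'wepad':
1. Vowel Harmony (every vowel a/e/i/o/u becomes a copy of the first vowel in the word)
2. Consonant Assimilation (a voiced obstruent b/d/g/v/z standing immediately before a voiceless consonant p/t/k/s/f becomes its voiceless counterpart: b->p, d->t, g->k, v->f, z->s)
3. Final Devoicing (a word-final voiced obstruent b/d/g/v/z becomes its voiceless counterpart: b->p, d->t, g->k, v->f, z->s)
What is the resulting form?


Starting form: 'wepad'
Rule 1: Vowel Harmony: all vowels become 'e' (matching first vowel). 'wepad' -> 'weped'
Rule 2: Consonant Assimilation: no voiced obstruent (b/d/g/v/z) stands immediately before a voiceless consonant (p/t/k/s/f). No change.
Rule 3: Final Devoicing: word-final voiced obstruent 'd' becomes voiceless 't'. 'weped' -> 'wepet'
Final form: 'wepet'

wepet


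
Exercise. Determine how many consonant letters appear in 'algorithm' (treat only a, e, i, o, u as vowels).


Consonants in 'algorithm': l, g, r, t, h, m = 6 consonants.

6


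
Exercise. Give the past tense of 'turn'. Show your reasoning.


Apply rule: Add -ed. 'turn' becomes 'turned'.

turned


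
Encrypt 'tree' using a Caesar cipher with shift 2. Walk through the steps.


Shift each letter by 2: t -> v, r -> t, e -> g, e -> g. Result: 'vtgg'.

vtgg


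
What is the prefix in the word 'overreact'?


The word 'overreact' = 'over' (prefix) + 'react' (root). The prefix is 'over'.

over


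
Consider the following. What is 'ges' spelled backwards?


Reverse 'ges' character by character: 'seg'.

seg


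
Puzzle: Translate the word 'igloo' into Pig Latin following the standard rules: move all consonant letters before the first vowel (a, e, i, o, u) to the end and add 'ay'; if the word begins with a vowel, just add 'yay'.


'igloo' starts with a vowel, so add 'yay': 'iglooyay'.

iglooyay


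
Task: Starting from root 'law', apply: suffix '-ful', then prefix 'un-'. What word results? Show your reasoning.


Step 1: Add suffix '-ful' to 'law' = 'lawful'
Step 2: Add prefix 'un-' to 'lawful' = 'unlawful'

unlawful


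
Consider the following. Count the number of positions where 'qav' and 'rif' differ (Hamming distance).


Alignment:
Position 1: 'q' vs 'r' = DIFFER
Position 2: 'a' vs 'i' = DIFFER
Position 3: 'v' vs 'f' = DIFFER
Total differences: 3

3


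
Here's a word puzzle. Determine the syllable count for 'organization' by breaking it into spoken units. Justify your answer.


Break 'organization' into syllables: or-gan-i-za-tion -> or | gan | i | za | tion = 5 syllables

5 syllables


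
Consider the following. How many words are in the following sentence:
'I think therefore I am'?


Split into words: I | think | therefore | I | am = 5 words.

5


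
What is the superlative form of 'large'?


Apply superlative formation (ends in e: add -st): 'large' -> 'largest'.

largest


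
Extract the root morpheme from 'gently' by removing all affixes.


Remove suffix '-ly' from 'gently' to get root 'gentle'.

gentle


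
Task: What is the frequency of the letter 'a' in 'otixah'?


Letter 'a' in 'otixah': found at position(s) 5 = 1 occurrence(s).

1


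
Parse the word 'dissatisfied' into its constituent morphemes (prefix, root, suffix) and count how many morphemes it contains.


Step 1: Identify prefix: 'dis' (meaning: not/apart)
Step 2: Identify root: 'satisfy'
Step 3: Identify suffix(es): 'ed'
Decomposition: dis- (prefix: not/apart) + satisfy (root) + -ed (suffix: past)
Total morphemes: 3

3 morphemes (dis- (prefix: not/apart) + satisfy (root) + -ed (suffix: past))


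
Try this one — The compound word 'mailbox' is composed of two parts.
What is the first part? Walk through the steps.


Split 'mailbox' into 'mail' + 'box'. The first part is 'mail'.

mail


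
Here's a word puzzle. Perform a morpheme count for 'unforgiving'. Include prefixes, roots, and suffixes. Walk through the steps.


Decomposition: un- (prefix) + forgive (root) + -ing (suffix) = 3 morpheme(s)

3 morphemes


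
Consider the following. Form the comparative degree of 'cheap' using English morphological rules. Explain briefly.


Apply comparative formation (add -er): 'cheap' -> 'cheaper'.

cheaper


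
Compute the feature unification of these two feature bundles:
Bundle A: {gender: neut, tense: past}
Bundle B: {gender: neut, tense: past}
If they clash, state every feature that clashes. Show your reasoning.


Compare features:
gender: A=neut vs B=neut -> unified: neut
tense: A=past vs B=past -> unified: past
No clashes found.

Unified: {gender: neut, tense: past}


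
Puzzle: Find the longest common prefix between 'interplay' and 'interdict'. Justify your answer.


Compare from the start: 5 characters match: 'inter'. Mismatch at position 6: 'p' vs 'd'.

inter


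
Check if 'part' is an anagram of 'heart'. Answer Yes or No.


Sorted letters of 'part': 'aprt'
Sorted letters of 'heart': 'aehrt'
They do not match.

No


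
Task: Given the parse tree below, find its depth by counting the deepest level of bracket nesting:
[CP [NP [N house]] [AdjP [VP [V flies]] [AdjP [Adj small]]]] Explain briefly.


Count bracket nesting levels:
'[' at pos 0: depth = 1
'[' at pos 4: depth = 2
'[' at pos 8: depth = 3
'[' at pos 19: depth = 2
'[' at pos 25: depth = 3
'[' at pos 29: depth = 4
'[' at pos 40: depth = 3
'[' at pos 46: depth = 4
Maximum depth reached: 4

4


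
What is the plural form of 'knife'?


Apply rule: Change -fe to -ves. 'knife' becomes 'knives'.

knives


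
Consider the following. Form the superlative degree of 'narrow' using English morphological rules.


Apply superlative formation (add -est): 'narrow' -> 'narrowest'.

narrowest


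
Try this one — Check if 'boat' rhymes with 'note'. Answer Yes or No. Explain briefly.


Rime (stressed vowel + following sounds) of 'boat': -oat = /oʊt/
Rime of 'note': -ote = /oʊt/
/oʊt/ and /oʊt/ are the same ending sound, so the words rhyme.

Yes


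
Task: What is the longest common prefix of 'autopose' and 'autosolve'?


Compare from the start: 4 characters match: 'auto'. Mismatch at position 5: 'p' vs 's'.

auto


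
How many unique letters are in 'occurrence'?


Unique letters in 'occurrence': {c, e, n, o, r, u} = 6 distinct letters.

6


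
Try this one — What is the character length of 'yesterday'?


Spell out 'yesterday' and number each letter: y(1), e(2), s(3), t(4), e(5), r(6), d(7), a(8), y(9). Total: 9 letters.

9


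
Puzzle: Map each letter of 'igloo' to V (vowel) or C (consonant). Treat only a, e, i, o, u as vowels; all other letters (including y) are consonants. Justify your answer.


Letter mapping: i = V, g = C, l = C, o = V, o = V.

VCCVV


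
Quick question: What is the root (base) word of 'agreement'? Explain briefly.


Remove suffix '-ment' from 'agreement' to get root 'agree'.

agree


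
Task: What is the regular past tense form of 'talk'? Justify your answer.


Apply rule: Add -ed. 'talk' becomes 'talked'.

talked


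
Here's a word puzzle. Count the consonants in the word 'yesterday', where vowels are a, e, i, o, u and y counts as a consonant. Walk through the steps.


Consonants in 'yesterday': y, s, t, r, d, y = 6 consonants.

6


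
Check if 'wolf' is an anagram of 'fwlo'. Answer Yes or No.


Sorted letters of 'wolf': 'flow'
Sorted letters of 'fwlo': 'flow'
They match.

Yes


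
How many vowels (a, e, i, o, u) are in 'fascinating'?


Vowels in 'fascinating': a, i, a, i = 4 vowels.

4


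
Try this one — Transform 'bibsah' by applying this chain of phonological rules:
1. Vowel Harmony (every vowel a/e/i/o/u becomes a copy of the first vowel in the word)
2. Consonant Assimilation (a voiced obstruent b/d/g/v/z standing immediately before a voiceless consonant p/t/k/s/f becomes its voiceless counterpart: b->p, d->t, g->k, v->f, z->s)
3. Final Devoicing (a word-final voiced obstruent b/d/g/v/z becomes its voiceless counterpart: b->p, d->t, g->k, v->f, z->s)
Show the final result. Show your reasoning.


Starting form: 'bibsah'
Rule 1: Vowel Harmony: all vowels become 'i' (matching first vowel). 'bibsah' -> 'bibsih'
Rule 2: Consonant Assimilation: voiced obstruent before voiceless consonant becomes voiceless ('bs' -> 'ps'). 'bibsih' -> 'bipsih'
Rule 3: Final Devoicing: final consonant 'h' is not one of the voiced obstruents b/d/g/v/z. No change.
Final form: 'bipsih'

bipsih


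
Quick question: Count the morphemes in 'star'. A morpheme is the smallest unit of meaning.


Decomposition: star (free morpheme) = 1 morpheme(s)

1 morphemes


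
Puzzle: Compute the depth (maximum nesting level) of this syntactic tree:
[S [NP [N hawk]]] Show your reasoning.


Count bracket nesting levels:
'[' at pos 0: depth = 1
'[' at pos 3: depth = 2
'[' at pos 7: depth = 3
Maximum depth reached: 3

3


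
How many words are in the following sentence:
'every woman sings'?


Split into words: every | woman | sings = 3 words.

3


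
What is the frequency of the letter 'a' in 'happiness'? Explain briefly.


Letter 'a' in 'happiness': found at position(s) 2 = 1 occurrence(s).

1


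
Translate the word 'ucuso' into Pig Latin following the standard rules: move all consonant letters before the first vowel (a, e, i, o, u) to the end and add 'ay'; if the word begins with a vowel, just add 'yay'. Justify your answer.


'ucuso' starts with a vowel, so add 'yay': 'ucusoyay'.

ucusoyay


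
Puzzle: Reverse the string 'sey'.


Reverse 'sey' character by character: 'yes'.

yes


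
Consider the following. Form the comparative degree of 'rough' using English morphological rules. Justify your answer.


Apply comparative formation (add -er): 'rough' -> 'rougher'.

rougher


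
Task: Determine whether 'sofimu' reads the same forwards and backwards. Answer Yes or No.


Forward: 'sofimu'
Reversed: 'umifos'
They differ.

No


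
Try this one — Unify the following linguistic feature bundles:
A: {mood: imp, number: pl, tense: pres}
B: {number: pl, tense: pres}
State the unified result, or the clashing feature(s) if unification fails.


Compare features:
mood: A=imp vs B=_ -> unified: imp
number: A=pl vs B=pl -> unified: pl
tense: A=pres vs B=pres -> unified: pres
No clashes found.

Unified: {mood: imp, number: pl, tense: pres}


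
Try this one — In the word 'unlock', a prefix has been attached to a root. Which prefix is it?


The word 'unlock' = 'un' (prefix) + 'lock' (root). The prefix is 'un'.

un


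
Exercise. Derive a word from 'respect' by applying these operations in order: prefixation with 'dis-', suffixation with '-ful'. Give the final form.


Step 1: Add prefix 'dis-' to 'respect' = 'disrespect'
Step 2: Add suffix '-ful' to 'disrespect' = 'disrespectful'

disrespectful


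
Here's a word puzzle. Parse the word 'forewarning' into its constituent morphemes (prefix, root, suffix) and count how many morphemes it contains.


Step 1: Identify prefix: 'fore' (meaning: before/front)
Step 2: Identify root: 'warn'
Step 3: Identify suffix(es): 'ing'
Decomposition: fore- (prefix: before/front) + warn (root) + -ing (suffix: ongoing action)
Total morphemes: 3

3 morphemes (fore- (prefix: before/front) + warn (root) + -ing (suffix: ongoing action))


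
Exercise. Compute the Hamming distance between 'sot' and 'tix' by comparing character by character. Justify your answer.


Alignment:
Position 1: 's' vs 't' = DIFFER
Position 2: 'o' vs 'i' = DIFFER
Position 3: 't' vs 'x' = DIFFER
Total differences: 3

3


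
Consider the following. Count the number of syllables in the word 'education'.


Break 'education' into syllables: ed-u-ca-tion -> ed | u | ca | tion = 4 syllables

4 syllables


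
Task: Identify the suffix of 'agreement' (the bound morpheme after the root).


The word 'agreement' = 'agree' (root) + '-ment' (suffix). The suffix is '-ment'.

ment


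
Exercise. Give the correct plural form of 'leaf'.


Apply rule: Change -f to -ves. 'leaf' becomes 'leaves'.

leaves


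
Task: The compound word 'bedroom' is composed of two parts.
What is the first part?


Split 'bedroom' into 'bed' + 'room'. The first part is 'bed'.

bed


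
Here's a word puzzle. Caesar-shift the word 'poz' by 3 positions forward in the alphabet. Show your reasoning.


Shift each letter by 3: p -> s, o -> r, z -> c. Result: 'src'.

src


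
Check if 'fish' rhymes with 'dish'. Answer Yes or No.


Rime (stressed vowel + following sounds) of 'fish': -ish = /ɪʃ/
Rime of 'dish': -ish = /ɪʃ/
/ɪʃ/ and /ɪʃ/ are the same ending sound, so the words rhyme.

Yes


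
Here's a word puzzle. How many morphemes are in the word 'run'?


Decomposition: run (free morpheme) = 1 morpheme(s)

1 morphemes


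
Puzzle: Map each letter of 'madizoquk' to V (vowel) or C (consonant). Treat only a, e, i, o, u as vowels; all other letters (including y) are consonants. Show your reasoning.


Letter mapping: m = C, a = V, d = C, i = V, z = C, o = V, q = C, u = V, k = C.

CVCVCVCVC


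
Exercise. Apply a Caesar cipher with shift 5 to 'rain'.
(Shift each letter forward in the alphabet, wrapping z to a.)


Shift each letter by 5: r -> w, a -> f, i -> n, n -> s. Result: 'wfns'.

wfns


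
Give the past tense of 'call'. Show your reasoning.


Apply rule: Add -ed. 'call' becomes 'called'.

called


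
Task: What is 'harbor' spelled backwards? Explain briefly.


Reverse 'harbor' character by character: 'robrah'.

robrah


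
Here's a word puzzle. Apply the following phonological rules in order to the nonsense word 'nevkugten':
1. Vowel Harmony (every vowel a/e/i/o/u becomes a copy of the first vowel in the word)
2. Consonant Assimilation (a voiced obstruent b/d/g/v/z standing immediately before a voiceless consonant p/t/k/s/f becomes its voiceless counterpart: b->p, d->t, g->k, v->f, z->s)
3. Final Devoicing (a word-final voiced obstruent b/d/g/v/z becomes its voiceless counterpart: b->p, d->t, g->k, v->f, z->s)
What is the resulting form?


Starting form: 'nevkugten'
Rule 1: Vowel Harmony: all vowels become 'e' (matching first vowel). 'nevkugten' -> 'nevkegten'
Rule 2: Consonant Assimilation: voiced obstruent before voiceless consonant becomes voiceless ('vk' -> 'fk', 'gt' -> 'kt'). 'nevkegten' -> 'nefkekten'
Rule 3: Final Devoicing: final consonant 'n' is not one of the voiced obstruents b/d/g/v/z. No change.
Final form: 'nefkekten'

nefkekten


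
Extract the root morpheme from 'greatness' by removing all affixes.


Remove suffix '-ness' from 'greatness' to get root 'great'.

great


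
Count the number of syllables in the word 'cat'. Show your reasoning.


Break 'cat' into syllables: cat -> cat = 1 syllable

1 syllable


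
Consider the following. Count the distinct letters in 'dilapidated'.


Unique letters in 'dilapidated': {a, d, e, i, l, p, t} = 7 distinct letters.

7


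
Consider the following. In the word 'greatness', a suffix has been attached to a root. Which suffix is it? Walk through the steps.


The word 'greatness' = 'great' (root) + '-ness' (suffix). The suffix is '-ness'.

ness


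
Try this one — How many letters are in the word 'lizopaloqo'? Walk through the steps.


Spell out 'lizopaloqo' and number each letter: l(1), i(2), z(3), o(4), p(5), a(6), l(7), o(8), q(9), o(10). Total: 10 letters.

10


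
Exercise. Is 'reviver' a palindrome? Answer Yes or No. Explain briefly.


Forward: 'reviver'
Reversed: 'reviver'
They are identical.

Yes


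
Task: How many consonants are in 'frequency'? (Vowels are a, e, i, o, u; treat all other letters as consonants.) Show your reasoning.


Consonants in 'frequency': f, r, q, n, c, y = 6 consonants.

6


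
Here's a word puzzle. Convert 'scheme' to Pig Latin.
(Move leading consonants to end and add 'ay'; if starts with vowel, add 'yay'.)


'scheme': move consonant cluster 'sch' to end and add 'ay': 'emeschay'.

emeschay


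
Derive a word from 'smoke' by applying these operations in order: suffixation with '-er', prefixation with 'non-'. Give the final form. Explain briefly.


Step 1: Add suffix '-er' to 'smoke' = 'smoker'
Step 2: Add prefix 'non-' to 'smoker' = 'nonsmoker'

nonsmoker


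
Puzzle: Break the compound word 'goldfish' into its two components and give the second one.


Split 'goldfish' into 'gold' + 'fish'. The second part is 'fish'.

fish


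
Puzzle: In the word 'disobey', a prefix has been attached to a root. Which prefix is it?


The word 'disobey' = 'dis' (prefix) + 'obey' (root). The prefix is 'dis'.

dis


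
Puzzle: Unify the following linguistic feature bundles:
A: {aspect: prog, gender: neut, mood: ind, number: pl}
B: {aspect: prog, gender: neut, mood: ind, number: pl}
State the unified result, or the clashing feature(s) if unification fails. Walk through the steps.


Compare features:
aspect: A=prog vs B=prog -> unified: prog
gender: A=neut vs B=neut -> unified: neut
mood: A=ind vs B=ind -> unified: ind
number: A=pl vs B=pl -> unified: pl
No clashes found.

Unified: {aspect: prog, gender: neut, mood: ind, number: pl}


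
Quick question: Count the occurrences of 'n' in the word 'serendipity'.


Letter 'n' in 'serendipity': found at position(s) 5 = 1 occurrence(s).

1


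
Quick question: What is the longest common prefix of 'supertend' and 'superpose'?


Compare from the start: 5 characters match: 'super'. Mismatch at position 6: 't' vs 'p'.

super


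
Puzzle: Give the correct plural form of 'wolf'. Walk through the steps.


Apply rule: Change -f to -ves. 'wolf' becomes 'wolves'.

wolves


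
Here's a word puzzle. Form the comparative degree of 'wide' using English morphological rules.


Apply comparative formation (ends in e: add -r): 'wide' -> 'wider'.

wider


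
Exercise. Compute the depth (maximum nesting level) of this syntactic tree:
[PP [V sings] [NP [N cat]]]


Count bracket nesting levels:
'[' at pos 0: depth = 1
'[' at pos 4: depth = 2
'[' at pos 14: depth = 2
'[' at pos 18: depth = 3
Maximum depth reached: 3

3


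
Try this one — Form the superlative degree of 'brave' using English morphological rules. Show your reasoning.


Apply superlative formation (ends in e: add -st): 'brave' -> 'bravest'.

bravest


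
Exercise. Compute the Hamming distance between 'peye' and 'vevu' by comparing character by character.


Alignment:
Position 1: 'p' vs 'v' = DIFFER
Position 2: 'e' vs 'e' = match
Position 3: 'y' vs 'v' = DIFFER
Position 4: 'e' vs 'u' = DIFFER
Total differences: 3

3


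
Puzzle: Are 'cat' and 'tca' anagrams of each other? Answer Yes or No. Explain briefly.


Sorted letters of 'cat': 'act'
Sorted letters of 'tca': 'act'
They match.

Yes


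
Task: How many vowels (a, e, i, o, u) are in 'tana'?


Vowels in 'tana': a, a = 2 vowels.

2


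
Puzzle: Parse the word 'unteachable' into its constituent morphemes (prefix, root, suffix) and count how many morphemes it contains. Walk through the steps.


Step 1: Identify prefix: 'un' (meaning: not/reverse)
Step 2: Identify root: 'teach'
Step 3: Identify suffix(es): 'able'
Decomposition: un- (prefix: not/reverse) + teach (root) + -able (suffix: capable of)
Total morphemes: 3

3 morphemes (un- (prefix: not/reverse) + teach (root) + -able (suffix: capable of))
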